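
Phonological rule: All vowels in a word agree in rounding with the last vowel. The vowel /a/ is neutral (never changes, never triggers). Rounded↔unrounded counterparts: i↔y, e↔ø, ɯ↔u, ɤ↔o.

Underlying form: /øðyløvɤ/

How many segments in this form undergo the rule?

/ø/ harmonizes with /ɤ/ ([-round]) → [e]
/y/ harmonizes with /ɤ/ ([-round]) → [i]
/ø/ harmonizes with /ɤ/ ([-round]) → [e]
3 segments change.

3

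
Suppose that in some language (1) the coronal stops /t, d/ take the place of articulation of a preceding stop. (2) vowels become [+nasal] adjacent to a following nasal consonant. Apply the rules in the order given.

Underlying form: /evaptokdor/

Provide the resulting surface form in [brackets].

[evappokgor]

Rule 1: /t/ after /p/ (labial) → [p]
Rule 1: /d/ after /k/ (velar) → [g]
After rule 1: evappokgor
Rule 2: no segment meets the rule's conditions; no change.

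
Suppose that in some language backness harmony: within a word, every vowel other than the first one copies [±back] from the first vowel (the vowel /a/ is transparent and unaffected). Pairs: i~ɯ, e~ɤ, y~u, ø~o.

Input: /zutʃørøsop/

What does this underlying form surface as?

[zutʃorosop]

/ø/ harmonizes with /u/ ([+back]) → [o]
/ø/ harmonizes with /u/ ([+back]) → [o]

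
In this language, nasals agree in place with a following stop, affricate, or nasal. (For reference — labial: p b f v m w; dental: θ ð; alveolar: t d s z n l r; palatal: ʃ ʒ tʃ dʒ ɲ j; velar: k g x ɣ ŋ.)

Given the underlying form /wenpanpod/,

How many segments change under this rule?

2

/n/ before /p/ (labial) → [m]
/n/ before /p/ (labial) → [m]
2 segments change.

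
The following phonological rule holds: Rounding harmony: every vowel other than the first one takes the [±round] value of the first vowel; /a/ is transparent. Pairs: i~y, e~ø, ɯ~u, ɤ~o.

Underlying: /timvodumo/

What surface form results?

[timvɤdɯmɤ]

/o/ harmonizes with /i/ ([-round]) → [ɤ]
/u/ harmonizes with /i/ ([-round]) → [ɯ]
/o/ harmonizes with /i/ ([-round]) → [ɤ]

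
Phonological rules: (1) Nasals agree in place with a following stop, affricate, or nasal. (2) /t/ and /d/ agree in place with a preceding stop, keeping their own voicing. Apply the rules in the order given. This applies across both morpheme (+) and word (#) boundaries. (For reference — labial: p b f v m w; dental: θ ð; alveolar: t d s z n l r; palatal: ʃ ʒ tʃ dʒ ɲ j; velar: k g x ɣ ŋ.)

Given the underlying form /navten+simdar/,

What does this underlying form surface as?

[navten+sindar]

Rule 1: /m/ before /d/ (alveolar) → [n]
After rule 1: navten+sindar
Rule 2: no segment meets the rule's conditions; no change.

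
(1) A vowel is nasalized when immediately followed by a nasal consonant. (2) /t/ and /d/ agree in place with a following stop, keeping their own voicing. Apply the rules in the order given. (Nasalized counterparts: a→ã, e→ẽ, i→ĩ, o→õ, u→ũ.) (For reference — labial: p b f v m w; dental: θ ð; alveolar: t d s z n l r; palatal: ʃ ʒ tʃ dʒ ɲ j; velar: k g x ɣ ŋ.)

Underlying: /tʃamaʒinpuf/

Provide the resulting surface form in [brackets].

[tʃãmaʒĩnpuf]

Rule 1: /a/ before nasal /m/ → [ã]
Rule 1: /i/ before nasal /n/ → [ĩ]
After rule 1: tʃãmaʒĩnpuf
Rule 2: no segment meets the rule's conditions; no change.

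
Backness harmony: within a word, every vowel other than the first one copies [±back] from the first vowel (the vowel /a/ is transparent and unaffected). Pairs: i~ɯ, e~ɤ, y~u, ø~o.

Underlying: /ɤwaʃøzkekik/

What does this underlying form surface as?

/ø/ harmonizes with /ɤ/ ([+back]) → [o]
/e/ harmonizes with /ɤ/ ([+back]) → [ɤ]
/i/ harmonizes with /ɤ/ ([+back]) → [ɯ]

[ɤwaʃozkɤkɯk]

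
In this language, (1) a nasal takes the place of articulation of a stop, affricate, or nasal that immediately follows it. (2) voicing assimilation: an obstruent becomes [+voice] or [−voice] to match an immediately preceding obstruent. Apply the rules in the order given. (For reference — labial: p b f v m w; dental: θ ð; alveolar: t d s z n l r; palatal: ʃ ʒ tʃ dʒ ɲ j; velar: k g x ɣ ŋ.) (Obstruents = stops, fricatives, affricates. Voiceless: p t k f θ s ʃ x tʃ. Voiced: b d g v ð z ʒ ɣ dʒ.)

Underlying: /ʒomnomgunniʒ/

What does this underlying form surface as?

Rule 1: /m/ before /n/ (alveolar) → [n]
Rule 1: /m/ before /g/ (velar) → [ŋ]
After rule 1: ʒonnoŋgunniʒ
Rule 2: no segment meets the rule's conditions; no change.

[ʒonnoŋgunniʒ]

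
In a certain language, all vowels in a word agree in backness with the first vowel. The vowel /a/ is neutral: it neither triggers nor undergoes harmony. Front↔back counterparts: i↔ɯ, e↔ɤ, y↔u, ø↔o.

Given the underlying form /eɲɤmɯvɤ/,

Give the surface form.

/ɤ/ harmonizes with /e/ ([-back]) → [e]
/ɯ/ harmonizes with /e/ ([-back]) → [i]
/ɤ/ harmonizes with /e/ ([-back]) → [e]

[eɲemive]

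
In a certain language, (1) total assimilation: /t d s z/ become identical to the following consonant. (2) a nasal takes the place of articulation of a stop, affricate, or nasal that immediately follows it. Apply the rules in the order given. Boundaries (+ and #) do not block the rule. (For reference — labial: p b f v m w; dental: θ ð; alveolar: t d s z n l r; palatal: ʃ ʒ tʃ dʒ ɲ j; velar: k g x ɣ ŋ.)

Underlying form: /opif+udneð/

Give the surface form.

Rule 1: /d/ before /n/ → [n] (total assimilation)
After rule 1: opif+unneð
Rule 2: no segment meets the rule's conditions; no change.

[opif+unneð]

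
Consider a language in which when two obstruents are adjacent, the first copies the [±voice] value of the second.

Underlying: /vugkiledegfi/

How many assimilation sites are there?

/g/ before /k/ (voiceless) → [k]
/g/ before /f/ (voiceless) → [k]
2 segments change.

2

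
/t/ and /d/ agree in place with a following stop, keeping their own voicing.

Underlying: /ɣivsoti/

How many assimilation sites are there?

No segment meets the rule's conditions.

0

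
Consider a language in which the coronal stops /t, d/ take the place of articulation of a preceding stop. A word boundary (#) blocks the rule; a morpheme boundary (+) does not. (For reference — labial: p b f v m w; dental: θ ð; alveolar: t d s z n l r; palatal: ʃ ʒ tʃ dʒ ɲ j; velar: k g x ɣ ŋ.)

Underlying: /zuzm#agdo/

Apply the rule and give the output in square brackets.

[zuzm#aggo]

/d/ after /g/ (velar) → [g]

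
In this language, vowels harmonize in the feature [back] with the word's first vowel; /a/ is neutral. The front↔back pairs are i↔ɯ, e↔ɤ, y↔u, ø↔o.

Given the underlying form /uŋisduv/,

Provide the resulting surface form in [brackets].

[uŋɯsduv]

/i/ harmonizes with /u/ ([+back]) → [ɯ]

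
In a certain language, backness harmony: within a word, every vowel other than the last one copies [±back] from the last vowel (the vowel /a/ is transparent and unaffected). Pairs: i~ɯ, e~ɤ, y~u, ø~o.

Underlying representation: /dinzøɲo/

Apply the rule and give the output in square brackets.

/i/ harmonizes with /o/ ([+back]) → [ɯ]
/ø/ harmonizes with /o/ ([+back]) → [o]

[dɯnzoɲo]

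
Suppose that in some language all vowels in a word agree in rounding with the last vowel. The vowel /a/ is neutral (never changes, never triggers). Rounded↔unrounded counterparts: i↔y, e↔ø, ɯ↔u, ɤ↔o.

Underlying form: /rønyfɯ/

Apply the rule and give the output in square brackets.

[renifɯ]

/ø/ harmonizes with /ɯ/ ([-round]) → [e]
/y/ harmonizes with /ɯ/ ([-round]) → [i]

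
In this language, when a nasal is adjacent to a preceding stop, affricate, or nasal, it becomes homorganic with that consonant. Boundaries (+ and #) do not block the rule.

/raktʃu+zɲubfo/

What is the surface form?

[raktʃu+zɲubfo]

no segment meets the rule's conditions; no change.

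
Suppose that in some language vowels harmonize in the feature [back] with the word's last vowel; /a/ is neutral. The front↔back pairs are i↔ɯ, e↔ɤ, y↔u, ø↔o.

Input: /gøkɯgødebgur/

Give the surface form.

/ø/ harmonizes with /u/ ([+back]) → [o]
/ø/ harmonizes with /u/ ([+back]) → [o]
/e/ harmonizes with /u/ ([+back]) → [ɤ]

[gokɯgodɤbgur]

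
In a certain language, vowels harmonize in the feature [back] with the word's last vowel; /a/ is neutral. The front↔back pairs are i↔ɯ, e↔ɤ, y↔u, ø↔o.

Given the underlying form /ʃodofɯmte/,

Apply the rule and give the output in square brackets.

/o/ harmonizes with /e/ ([-back]) → [ø]
/o/ harmonizes with /e/ ([-back]) → [ø]
/ɯ/ harmonizes with /e/ ([-back]) → [i]

[ʃødøfimte]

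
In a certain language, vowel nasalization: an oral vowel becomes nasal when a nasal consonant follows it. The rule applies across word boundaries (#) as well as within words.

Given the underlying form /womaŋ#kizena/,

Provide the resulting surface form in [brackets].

/o/ before nasal /m/ → [õ]
/a/ before nasal /ŋ/ → [ã]
/e/ before nasal /n/ → [ẽ]

[wõmãŋ#kizẽna]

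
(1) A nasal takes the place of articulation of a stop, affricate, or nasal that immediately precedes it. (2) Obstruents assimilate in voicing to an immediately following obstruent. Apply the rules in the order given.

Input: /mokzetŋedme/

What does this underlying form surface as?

[mogzetnedne]

Rule 1: /ŋ/ after /t/ (alveolar) → [n]
Rule 1: /m/ after /d/ (alveolar) → [n]
After rule 1: mokzetnedne
Rule 2: /k/ before /z/ (voiced) → [g]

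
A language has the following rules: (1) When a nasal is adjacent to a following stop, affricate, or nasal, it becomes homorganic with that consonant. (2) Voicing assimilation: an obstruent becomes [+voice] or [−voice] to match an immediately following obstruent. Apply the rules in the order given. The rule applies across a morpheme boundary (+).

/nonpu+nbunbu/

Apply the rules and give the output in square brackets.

Rule 1: /n/ before /p/ (labial) → [m]
Rule 1: /n/ before /b/ (labial) → [m]
Rule 1: /n/ before /b/ (labial) → [m]
After rule 1: nompu+mbumbu
Rule 2: no segment meets the rule's conditions; no change.

[nompu+mbumbu]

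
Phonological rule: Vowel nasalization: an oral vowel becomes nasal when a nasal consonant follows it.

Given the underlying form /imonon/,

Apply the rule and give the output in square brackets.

[ĩmõnõn]

/i/ before nasal /m/ → [ĩ]
/o/ before nasal /n/ → [õ]
/o/ before nasal /n/ → [õ]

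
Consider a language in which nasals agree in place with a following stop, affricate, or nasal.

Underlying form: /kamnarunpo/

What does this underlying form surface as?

[kannarumpo]

/m/ before /n/ (alveolar) → [n]
/n/ before /p/ (labial) → [m]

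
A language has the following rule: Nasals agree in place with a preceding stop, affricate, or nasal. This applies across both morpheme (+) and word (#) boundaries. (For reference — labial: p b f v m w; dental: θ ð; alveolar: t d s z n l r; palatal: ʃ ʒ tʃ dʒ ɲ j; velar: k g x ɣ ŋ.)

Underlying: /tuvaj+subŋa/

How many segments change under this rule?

/ŋ/ after /b/ (labial) → [m]
1 segment changes.

1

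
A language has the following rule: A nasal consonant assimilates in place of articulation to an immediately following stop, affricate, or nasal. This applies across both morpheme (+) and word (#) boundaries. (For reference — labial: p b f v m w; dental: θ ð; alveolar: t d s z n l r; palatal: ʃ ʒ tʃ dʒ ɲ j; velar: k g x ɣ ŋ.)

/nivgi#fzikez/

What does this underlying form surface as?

[nivgi#fzikez]

no segment meets the rule's conditions; no change.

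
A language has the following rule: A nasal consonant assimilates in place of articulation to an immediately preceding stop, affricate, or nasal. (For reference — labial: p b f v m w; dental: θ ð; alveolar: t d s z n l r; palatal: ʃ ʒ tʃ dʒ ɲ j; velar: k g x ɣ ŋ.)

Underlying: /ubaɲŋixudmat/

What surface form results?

/ŋ/ after /ɲ/ (palatal) → [ɲ]
/m/ after /d/ (alveolar) → [n]

[ubaɲɲixudnat]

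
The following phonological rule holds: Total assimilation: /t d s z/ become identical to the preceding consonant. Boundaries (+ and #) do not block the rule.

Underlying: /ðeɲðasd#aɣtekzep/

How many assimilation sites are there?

/d/ after /s/ → [s] (total assimilation)
/t/ after /ɣ/ → [ɣ] (total assimilation)
/z/ after /k/ → [k] (total assimilation)
3 segments change.

3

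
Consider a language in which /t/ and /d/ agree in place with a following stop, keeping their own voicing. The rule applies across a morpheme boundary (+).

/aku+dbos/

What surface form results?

/d/ before /b/ (labial) → [b]

[aku+bbos]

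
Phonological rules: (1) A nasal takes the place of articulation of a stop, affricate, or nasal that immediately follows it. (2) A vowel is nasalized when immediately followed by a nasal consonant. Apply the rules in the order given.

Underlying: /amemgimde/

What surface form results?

Rule 1: /m/ before /g/ (velar) → [ŋ]
Rule 1: /m/ before /d/ (alveolar) → [n]
After rule 1: ameŋginde
Rule 2: /a/ before nasal /m/ → [ã]
Rule 2: /e/ before nasal /ŋ/ → [ẽ]
Rule 2: /i/ before nasal /n/ → [ĩ]

[ãmẽŋgĩnde]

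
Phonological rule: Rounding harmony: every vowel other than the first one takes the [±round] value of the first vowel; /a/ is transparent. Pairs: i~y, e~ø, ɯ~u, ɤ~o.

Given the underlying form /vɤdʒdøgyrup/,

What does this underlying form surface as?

[vɤdʒdegirɯp]

/ø/ harmonizes with /ɤ/ ([-round]) → [e]
/y/ harmonizes with /ɤ/ ([-round]) → [i]
/u/ harmonizes with /ɤ/ ([-round]) → [ɯ]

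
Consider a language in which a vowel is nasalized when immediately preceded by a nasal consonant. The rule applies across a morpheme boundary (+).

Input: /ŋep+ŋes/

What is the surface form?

/e/ after nasal /ŋ/ → [ẽ]
/e/ after nasal /ŋ/ → [ẽ]

[ŋẽp+ŋẽs]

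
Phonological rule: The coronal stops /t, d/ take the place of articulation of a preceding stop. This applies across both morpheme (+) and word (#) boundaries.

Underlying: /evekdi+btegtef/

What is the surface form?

/d/ after /k/ (velar) → [g]
/t/ after /b/ (labial) → [p]
/t/ after /g/ (velar) → [k]

[evekgi+bpegkef]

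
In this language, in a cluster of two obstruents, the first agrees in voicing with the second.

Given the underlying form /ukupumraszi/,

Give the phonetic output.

/s/ before /z/ (voiced) → [z]

[ukupumrazzi]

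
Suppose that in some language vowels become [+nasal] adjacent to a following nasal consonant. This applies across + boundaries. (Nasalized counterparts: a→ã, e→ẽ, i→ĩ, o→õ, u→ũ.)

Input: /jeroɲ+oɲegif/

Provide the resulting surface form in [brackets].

/o/ before nasal /ɲ/ → [õ]
/o/ before nasal /ɲ/ → [õ]

[jerõɲ+õɲegif]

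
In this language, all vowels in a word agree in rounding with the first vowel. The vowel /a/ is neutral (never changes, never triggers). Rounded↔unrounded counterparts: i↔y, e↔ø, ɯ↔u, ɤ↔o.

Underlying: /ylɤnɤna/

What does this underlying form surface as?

/ɤ/ harmonizes with /y/ ([+round]) → [o]
/ɤ/ harmonizes with /y/ ([+round]) → [o]

[ylonona]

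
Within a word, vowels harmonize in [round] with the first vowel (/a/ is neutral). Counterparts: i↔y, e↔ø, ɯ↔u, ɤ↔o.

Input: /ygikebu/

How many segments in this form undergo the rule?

2

/i/ harmonizes with /y/ ([+round]) → [y]
/e/ harmonizes with /y/ ([+round]) → [ø]
2 segments change.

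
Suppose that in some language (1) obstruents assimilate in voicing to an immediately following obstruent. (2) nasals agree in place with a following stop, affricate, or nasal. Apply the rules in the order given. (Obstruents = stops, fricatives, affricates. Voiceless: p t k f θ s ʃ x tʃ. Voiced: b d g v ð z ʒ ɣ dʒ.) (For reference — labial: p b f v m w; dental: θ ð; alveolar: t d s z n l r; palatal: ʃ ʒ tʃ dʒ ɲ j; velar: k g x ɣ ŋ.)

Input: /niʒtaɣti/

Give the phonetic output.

[niʃtaxti]

Rule 1: /ʒ/ before /t/ (voiceless) → [ʃ]
Rule 1: /ɣ/ before /t/ (voiceless) → [x]
After rule 1: niʃtaxti
Rule 2: no segment meets the rule's conditions; no change.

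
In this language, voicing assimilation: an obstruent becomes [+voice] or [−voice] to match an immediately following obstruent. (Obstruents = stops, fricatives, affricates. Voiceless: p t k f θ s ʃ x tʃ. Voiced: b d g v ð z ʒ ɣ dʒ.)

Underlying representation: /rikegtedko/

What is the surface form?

[rikektetko]

/g/ before /t/ (voiceless) → [k]
/d/ before /k/ (voiceless) → [t]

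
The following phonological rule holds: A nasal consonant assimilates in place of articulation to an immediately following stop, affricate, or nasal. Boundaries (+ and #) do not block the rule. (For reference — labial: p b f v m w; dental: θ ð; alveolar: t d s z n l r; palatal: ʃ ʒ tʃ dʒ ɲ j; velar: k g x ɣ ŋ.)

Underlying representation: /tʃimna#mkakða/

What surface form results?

[tʃinna#ŋkakða]

/m/ before /n/ (alveolar) → [n]
/m/ before /k/ (velar) → [ŋ]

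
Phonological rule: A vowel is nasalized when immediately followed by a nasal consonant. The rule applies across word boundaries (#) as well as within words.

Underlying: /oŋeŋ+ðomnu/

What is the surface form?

[õŋẽŋ+ðõmnu]

/o/ before nasal /ŋ/ → [õ]
/e/ before nasal /ŋ/ → [ẽ]
/o/ before nasal /m/ → [õ]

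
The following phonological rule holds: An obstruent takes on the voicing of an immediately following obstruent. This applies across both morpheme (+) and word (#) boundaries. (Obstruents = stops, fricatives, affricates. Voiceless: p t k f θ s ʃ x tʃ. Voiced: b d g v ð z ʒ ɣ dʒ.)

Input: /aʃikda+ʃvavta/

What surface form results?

/k/ before /d/ (voiced) → [g]
/ʃ/ before /v/ (voiced) → [ʒ]
/v/ before /t/ (voiceless) → [f]

[aʃigda+ʒvafta]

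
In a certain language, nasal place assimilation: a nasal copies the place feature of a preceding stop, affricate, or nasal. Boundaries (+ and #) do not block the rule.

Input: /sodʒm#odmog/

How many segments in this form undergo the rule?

/m/ after /dʒ/ (palatal) → [ɲ]
/m/ after /d/ (alveolar) → [n]
2 segments change.

2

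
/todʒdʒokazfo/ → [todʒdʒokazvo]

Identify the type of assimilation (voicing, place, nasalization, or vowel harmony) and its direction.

/f/→[v].
Each target copies a feature from the preceding segment, so the direction is progressive.

voicing assimilation, progressive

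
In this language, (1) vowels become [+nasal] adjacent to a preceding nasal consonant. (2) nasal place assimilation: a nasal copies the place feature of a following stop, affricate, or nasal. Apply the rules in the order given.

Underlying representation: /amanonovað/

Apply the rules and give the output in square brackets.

[amãnõnõvað]

Rule 1: /a/ after nasal /m/ → [ã]
Rule 1: /o/ after nasal /n/ → [õ]
Rule 1: /o/ after nasal /n/ → [õ]
After rule 1: amãnõnõvað
Rule 2: no segment meets the rule's conditions; no change.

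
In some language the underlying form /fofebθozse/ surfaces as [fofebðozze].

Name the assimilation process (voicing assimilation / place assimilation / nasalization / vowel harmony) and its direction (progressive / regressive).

/θ/→[ð] /s/→[z].
Each target copies a feature from the preceding segment, so the direction is progressive.

voicing assimilation, progressive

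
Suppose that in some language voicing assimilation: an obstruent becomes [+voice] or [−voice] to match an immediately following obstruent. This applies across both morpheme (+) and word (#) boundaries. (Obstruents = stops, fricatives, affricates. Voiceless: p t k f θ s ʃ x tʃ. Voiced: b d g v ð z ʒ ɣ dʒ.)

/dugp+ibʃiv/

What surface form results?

[dukp+ipʃiv]

/g/ before /p/ (voiceless) → [k]
/b/ before /ʃ/ (voiceless) → [p]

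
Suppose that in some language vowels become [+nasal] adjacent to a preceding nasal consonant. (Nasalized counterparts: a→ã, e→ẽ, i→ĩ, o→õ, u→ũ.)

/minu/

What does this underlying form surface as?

[mĩnũ]

/i/ after nasal /m/ → [ĩ]
/u/ after nasal /n/ → [ũ]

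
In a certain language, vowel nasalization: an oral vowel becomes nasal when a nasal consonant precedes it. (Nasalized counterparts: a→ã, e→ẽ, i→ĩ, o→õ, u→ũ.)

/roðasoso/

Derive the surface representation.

no segment meets the rule's conditions; no change.

[roðasoso]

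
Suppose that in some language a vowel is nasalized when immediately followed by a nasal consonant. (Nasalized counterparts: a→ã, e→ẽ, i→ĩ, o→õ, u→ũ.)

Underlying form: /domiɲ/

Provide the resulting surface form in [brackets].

[dõmĩɲ]

/o/ before nasal /m/ → [õ]
/i/ before nasal /ɲ/ → [ĩ]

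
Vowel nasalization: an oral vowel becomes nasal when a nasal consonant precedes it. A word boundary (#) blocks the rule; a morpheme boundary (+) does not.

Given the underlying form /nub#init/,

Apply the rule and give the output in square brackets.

/u/ after nasal /n/ → [ũ]
/i/ after nasal /n/ → [ĩ]

[nũb#inĩt]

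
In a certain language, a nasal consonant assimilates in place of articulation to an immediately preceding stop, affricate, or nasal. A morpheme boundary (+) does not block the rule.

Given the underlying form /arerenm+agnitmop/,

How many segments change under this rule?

3

/m/ after /n/ (alveolar) → [n]
/n/ after /g/ (velar) → [ŋ]
/m/ after /t/ (alveolar) → [n]
3 segments change.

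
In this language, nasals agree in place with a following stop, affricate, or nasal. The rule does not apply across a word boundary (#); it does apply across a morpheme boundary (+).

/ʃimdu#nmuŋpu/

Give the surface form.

[ʃindu#mmumpu]

/m/ before /d/ (alveolar) → [n]
/n/ before /m/ (labial) → [m]
/ŋ/ before /p/ (labial) → [m]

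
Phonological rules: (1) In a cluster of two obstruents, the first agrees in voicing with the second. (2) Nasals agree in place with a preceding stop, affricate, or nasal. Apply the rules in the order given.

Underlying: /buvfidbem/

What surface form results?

Rule 1: /v/ before /f/ (voiceless) → [f]
After rule 1: buffidbem
Rule 2: no segment meets the rule's conditions; no change.

[buffidbem]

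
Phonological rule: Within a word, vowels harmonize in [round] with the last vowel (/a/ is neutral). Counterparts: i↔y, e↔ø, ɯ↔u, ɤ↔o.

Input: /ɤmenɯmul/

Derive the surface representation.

/ɤ/ harmonizes with /u/ ([+round]) → [o]
/e/ harmonizes with /u/ ([+round]) → [ø]
/ɯ/ harmonizes with /u/ ([+round]) → [u]

[omønumul]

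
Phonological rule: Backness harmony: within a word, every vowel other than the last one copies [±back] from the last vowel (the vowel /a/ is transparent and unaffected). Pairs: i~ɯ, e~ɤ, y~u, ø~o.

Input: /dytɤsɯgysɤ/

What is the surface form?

/y/ harmonizes with /ɤ/ ([+back]) → [u]
/y/ harmonizes with /ɤ/ ([+back]) → [u]

[dutɤsɯgusɤ]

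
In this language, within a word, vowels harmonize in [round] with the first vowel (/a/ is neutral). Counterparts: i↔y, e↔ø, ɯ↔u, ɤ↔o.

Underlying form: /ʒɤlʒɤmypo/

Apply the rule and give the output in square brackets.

/y/ harmonizes with /ɤ/ ([-round]) → [i]
/o/ harmonizes with /ɤ/ ([-round]) → [ɤ]

[ʒɤlʒɤmipɤ]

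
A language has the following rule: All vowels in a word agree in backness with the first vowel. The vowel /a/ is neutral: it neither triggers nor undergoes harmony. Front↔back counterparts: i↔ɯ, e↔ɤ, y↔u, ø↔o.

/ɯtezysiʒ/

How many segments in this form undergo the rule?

3

/e/ harmonizes with /ɯ/ ([+back]) → [ɤ]
/y/ harmonizes with /ɯ/ ([+back]) → [u]
/i/ harmonizes with /ɯ/ ([+back]) → [ɯ]
3 segments change.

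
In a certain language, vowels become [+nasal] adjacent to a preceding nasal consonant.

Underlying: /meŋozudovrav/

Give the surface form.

/e/ after nasal /m/ → [ẽ]
/o/ after nasal /ŋ/ → [õ]

[mẽŋõzudovrav]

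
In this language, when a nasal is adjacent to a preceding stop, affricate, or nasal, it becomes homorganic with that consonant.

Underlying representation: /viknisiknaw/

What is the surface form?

[vikŋisikŋaw]

/n/ after /k/ (velar) → [ŋ]
/n/ after /k/ (velar) → [ŋ]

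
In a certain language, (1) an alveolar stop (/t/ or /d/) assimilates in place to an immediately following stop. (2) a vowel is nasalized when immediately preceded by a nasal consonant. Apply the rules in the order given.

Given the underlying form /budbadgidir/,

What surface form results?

Rule 1: /d/ before /b/ (labial) → [b]
Rule 1: /d/ before /g/ (velar) → [g]
After rule 1: bubbaggidir
Rule 2: no segment meets the rule's conditions; no change.

[bubbaggidir]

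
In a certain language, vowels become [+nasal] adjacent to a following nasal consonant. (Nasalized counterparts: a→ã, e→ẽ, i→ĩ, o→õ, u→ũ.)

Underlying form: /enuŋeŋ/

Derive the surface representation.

[ẽnũŋẽŋ]

/e/ before nasal /n/ → [ẽ]
/u/ before nasal /ŋ/ → [ũ]
/e/ before nasal /ŋ/ → [ẽ]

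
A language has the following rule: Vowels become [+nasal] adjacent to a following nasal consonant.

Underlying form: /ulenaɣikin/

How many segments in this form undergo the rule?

/e/ before nasal /n/ → [ẽ]
/i/ before nasal /n/ → [ĩ]
2 segments change.

2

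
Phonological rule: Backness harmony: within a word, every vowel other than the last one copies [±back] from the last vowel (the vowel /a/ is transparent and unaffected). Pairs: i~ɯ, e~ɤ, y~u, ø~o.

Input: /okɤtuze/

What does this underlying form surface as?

[øketyze]

/o/ harmonizes with /e/ ([-back]) → [ø]
/ɤ/ harmonizes with /e/ ([-back]) → [e]
/u/ harmonizes with /e/ ([-back]) → [y]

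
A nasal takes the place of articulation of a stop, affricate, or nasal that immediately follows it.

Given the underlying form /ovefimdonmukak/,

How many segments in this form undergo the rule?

2

/m/ before /d/ (alveolar) → [n]
/n/ before /m/ (labial) → [m]
2 segments change.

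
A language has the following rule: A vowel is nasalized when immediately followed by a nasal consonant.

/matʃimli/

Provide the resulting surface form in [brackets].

[matʃĩmli]

/i/ before nasal /m/ → [ĩ]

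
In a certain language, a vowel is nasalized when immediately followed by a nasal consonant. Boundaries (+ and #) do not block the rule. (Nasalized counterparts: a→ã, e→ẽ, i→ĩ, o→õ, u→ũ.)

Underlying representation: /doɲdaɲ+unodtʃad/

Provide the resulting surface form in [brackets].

[dõɲdãɲ+ũnodtʃad]

/o/ before nasal /ɲ/ → [õ]
/a/ before nasal /ɲ/ → [ã]
/u/ before nasal /n/ → [ũ]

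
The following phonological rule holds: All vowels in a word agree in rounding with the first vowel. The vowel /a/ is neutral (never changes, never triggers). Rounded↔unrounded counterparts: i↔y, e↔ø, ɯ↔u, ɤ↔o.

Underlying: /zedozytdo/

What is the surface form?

/o/ harmonizes with /e/ ([-round]) → [ɤ]
/y/ harmonizes with /e/ ([-round]) → [i]
/o/ harmonizes with /e/ ([-round]) → [ɤ]

[zedɤzitdɤ]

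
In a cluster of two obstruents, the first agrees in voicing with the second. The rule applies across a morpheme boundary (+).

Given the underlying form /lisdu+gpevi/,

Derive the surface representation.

/s/ before /d/ (voiced) → [z]
/g/ before /p/ (voiceless) → [k]

[lizdu+kpevi]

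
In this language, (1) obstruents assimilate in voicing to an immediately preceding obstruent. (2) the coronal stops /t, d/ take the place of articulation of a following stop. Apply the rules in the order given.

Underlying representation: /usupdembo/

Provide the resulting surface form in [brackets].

[usuptembo]

Rule 1: /d/ after /p/ (voiceless) → [t]
After rule 1: usuptembo
Rule 2: no segment meets the rule's conditions; no change.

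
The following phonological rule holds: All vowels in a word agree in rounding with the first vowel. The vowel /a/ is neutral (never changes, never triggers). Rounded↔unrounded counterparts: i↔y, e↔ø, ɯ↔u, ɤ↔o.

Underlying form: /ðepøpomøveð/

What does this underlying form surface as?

[ðepepɤmeveð]

/ø/ harmonizes with /e/ ([-round]) → [e]
/o/ harmonizes with /e/ ([-round]) → [ɤ]
/ø/ harmonizes with /e/ ([-round]) → [e]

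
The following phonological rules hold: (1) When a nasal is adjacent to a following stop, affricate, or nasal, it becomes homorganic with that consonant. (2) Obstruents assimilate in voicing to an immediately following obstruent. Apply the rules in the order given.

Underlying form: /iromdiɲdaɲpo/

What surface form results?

[irondindampo]

Rule 1: /m/ before /d/ (alveolar) → [n]
Rule 1: /ɲ/ before /d/ (alveolar) → [n]
Rule 1: /ɲ/ before /p/ (labial) → [m]
After rule 1: irondindampo
Rule 2: no segment meets the rule's conditions; no change.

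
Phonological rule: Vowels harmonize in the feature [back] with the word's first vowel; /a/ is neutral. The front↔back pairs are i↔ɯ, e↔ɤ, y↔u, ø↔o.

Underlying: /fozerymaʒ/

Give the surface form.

[fozɤrumaʒ]

/e/ harmonizes with /o/ ([+back]) → [ɤ]
/y/ harmonizes with /o/ ([+back]) → [u]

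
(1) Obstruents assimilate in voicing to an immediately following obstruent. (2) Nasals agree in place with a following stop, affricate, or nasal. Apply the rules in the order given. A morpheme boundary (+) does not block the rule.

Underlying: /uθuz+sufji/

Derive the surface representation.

Rule 1: /z/ before /s/ (voiceless) → [s]
After rule 1: uθus+sufji
Rule 2: no segment meets the rule's conditions; no change.

[uθus+sufji]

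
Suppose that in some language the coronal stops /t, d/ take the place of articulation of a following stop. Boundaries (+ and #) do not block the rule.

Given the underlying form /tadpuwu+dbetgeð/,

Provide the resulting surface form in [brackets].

/d/ before /p/ (labial) → [b]
/d/ before /b/ (labial) → [b]
/t/ before /g/ (velar) → [k]

[tabpuwu+bbekgeð]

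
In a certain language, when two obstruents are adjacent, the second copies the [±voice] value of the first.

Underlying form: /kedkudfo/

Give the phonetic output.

/k/ after /d/ (voiced) → [g]
/f/ after /d/ (voiced) → [v]

[kedgudvo]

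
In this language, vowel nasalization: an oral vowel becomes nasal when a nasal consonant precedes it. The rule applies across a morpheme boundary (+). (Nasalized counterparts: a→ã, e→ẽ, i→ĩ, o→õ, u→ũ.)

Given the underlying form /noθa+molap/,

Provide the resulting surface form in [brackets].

/o/ after nasal /n/ → [õ]
/o/ after nasal /m/ → [õ]

[nõθa+mõlap]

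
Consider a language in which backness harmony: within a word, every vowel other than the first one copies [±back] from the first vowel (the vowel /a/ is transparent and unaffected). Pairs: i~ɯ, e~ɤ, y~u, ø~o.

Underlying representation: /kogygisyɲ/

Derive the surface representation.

[kogugɯsuɲ]

/y/ harmonizes with /o/ ([+back]) → [u]
/i/ harmonizes with /o/ ([+back]) → [ɯ]
/y/ harmonizes with /o/ ([+back]) → [u]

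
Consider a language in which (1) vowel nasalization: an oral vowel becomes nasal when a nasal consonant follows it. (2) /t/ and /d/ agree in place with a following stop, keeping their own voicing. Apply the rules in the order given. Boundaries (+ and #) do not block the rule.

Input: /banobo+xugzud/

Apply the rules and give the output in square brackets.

[bãnobo+xugzud]

Rule 1: /a/ before nasal /n/ → [ã]
After rule 1: bãnobo+xugzud
Rule 2: no segment meets the rule's conditions; no change.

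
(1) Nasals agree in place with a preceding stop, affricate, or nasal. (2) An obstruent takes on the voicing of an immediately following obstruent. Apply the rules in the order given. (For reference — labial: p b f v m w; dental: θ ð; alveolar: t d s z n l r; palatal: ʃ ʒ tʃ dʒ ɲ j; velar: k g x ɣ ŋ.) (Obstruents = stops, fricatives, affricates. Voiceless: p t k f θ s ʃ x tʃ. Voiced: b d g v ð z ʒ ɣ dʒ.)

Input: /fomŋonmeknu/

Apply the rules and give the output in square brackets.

[fommonnekŋu]

Rule 1: /ŋ/ after /m/ (labial) → [m]
Rule 1: /m/ after /n/ (alveolar) → [n]
Rule 1: /n/ after /k/ (velar) → [ŋ]
After rule 1: fommonnekŋu
Rule 2: no segment meets the rule's conditions; no change.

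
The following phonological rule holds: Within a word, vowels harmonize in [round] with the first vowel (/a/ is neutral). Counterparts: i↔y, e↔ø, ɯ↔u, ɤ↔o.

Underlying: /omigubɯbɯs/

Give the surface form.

/i/ harmonizes with /o/ ([+round]) → [y]
/ɯ/ harmonizes with /o/ ([+round]) → [u]
/ɯ/ harmonizes with /o/ ([+round]) → [u]

[omygububus]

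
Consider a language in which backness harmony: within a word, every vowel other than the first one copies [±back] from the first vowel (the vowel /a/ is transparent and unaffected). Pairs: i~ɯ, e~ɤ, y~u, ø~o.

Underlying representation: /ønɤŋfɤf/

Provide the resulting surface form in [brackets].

/ɤ/ harmonizes with /ø/ ([-back]) → [e]
/ɤ/ harmonizes with /ø/ ([-back]) → [e]

[øneŋfef]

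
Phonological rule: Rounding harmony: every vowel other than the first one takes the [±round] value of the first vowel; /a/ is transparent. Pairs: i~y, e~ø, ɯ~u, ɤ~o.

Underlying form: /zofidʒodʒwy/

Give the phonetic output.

/i/ harmonizes with /o/ ([+round]) → [y]

[zofydʒodʒwy]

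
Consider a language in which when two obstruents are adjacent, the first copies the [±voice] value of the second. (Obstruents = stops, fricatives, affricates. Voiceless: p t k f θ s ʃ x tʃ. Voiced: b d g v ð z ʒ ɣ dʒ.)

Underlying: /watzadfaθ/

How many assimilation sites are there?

/t/ before /z/ (voiced) → [d]
/d/ before /f/ (voiceless) → [t]
2 segments change.

2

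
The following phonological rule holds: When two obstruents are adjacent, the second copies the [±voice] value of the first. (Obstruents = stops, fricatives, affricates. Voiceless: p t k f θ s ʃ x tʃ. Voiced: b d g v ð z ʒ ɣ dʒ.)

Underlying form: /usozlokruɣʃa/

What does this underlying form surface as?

/ʃ/ after /ɣ/ (voiced) → [ʒ]

[usozlokruɣʒa]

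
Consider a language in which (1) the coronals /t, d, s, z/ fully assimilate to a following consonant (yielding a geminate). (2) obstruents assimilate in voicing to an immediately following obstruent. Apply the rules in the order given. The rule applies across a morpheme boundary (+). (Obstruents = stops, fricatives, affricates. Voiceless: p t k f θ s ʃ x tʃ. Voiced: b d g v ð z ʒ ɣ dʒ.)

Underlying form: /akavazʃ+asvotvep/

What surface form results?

Rule 1: /z/ before /ʃ/ → [ʃ] (total assimilation)
Rule 1: /s/ before /v/ → [v] (total assimilation)
Rule 1: /t/ before /v/ → [v] (total assimilation)
After rule 1: akavaʃʃ+avvovvep
Rule 2: no segment meets the rule's conditions; no change.

[akavaʃʃ+avvovvep]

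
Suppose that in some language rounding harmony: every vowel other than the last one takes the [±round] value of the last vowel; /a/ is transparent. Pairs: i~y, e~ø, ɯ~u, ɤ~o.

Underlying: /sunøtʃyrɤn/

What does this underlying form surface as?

[sɯnetʃirɤn]

/u/ harmonizes with /ɤ/ ([-round]) → [ɯ]
/ø/ harmonizes with /ɤ/ ([-round]) → [e]
/y/ harmonizes with /ɤ/ ([-round]) → [i]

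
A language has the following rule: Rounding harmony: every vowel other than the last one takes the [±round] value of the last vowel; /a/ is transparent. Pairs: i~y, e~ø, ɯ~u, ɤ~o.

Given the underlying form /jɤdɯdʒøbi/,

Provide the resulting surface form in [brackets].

[jɤdɯdʒebi]

/ø/ harmonizes with /i/ ([-round]) → [e]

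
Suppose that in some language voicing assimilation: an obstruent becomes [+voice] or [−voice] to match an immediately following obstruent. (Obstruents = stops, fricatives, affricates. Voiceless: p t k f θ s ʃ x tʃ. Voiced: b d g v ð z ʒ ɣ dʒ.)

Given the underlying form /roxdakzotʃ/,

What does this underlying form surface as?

/x/ before /d/ (voiced) → [ɣ]
/k/ before /z/ (voiced) → [g]

[roɣdagzotʃ]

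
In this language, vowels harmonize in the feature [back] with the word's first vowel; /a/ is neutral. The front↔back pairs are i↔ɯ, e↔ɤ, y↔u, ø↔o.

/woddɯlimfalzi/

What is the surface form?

/i/ harmonizes with /o/ ([+back]) → [ɯ]
/i/ harmonizes with /o/ ([+back]) → [ɯ]

[woddɯlɯmfalzɯ]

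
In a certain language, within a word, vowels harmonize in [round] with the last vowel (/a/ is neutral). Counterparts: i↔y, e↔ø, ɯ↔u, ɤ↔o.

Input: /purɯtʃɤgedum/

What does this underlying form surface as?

/ɯ/ harmonizes with /u/ ([+round]) → [u]
/ɤ/ harmonizes with /u/ ([+round]) → [o]
/e/ harmonizes with /u/ ([+round]) → [ø]

[purutʃogødum]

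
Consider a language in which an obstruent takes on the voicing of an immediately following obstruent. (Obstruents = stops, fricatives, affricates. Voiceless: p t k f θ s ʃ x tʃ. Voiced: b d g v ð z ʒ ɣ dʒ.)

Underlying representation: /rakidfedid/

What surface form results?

[rakitfedid]

/d/ before /f/ (voiceless) → [t]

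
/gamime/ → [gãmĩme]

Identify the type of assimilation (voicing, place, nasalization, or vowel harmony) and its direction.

/a/→[ã] /i/→[ĩ].
Each target copies a feature from the following segment, so the direction is regressive.

nasalization, regressive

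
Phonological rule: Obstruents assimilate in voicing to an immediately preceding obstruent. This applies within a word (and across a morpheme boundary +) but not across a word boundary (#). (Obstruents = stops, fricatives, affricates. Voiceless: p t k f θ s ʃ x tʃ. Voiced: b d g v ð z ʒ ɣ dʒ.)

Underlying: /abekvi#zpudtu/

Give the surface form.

[abekfi#zbuddu]

/v/ after /k/ (voiceless) → [f]
/p/ after /z/ (voiced) → [b]
/t/ after /d/ (voiced) → [d]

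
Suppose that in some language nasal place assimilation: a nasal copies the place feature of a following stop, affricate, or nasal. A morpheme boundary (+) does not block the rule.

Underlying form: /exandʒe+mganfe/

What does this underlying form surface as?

[exaɲdʒe+ŋganfe]

/n/ before /dʒ/ (palatal) → [ɲ]
/m/ before /g/ (velar) → [ŋ]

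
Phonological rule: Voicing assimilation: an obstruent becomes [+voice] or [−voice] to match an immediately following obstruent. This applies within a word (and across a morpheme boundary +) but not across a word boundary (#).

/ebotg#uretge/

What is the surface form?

[ebodg#uredge]

/t/ before /g/ (voiced) → [d]
/t/ before /g/ (voiced) → [d]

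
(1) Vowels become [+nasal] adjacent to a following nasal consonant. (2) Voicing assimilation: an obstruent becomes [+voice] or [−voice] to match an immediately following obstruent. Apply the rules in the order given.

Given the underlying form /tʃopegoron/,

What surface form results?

[tʃopegorõn]

Rule 1: /o/ before nasal /n/ → [õ]
After rule 1: tʃopegorõn
Rule 2: no segment meets the rule's conditions; no change.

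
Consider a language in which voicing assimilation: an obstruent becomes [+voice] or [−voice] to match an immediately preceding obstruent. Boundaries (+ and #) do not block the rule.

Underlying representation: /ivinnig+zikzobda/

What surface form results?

[ivinnig+ziksobda]

/z/ after /k/ (voiceless) → [s]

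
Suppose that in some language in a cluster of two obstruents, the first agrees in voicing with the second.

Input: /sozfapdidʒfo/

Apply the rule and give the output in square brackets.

/z/ before /f/ (voiceless) → [s]
/p/ before /d/ (voiced) → [b]
/dʒ/ before /f/ (voiceless) → [tʃ]

[sosfabditʃfo]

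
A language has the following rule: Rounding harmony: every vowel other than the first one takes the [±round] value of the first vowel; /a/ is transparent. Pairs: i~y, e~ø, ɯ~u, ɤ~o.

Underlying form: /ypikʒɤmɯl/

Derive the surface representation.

/i/ harmonizes with /y/ ([+round]) → [y]
/ɤ/ harmonizes with /y/ ([+round]) → [o]
/ɯ/ harmonizes with /y/ ([+round]) → [u]

[ypykʒomul]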